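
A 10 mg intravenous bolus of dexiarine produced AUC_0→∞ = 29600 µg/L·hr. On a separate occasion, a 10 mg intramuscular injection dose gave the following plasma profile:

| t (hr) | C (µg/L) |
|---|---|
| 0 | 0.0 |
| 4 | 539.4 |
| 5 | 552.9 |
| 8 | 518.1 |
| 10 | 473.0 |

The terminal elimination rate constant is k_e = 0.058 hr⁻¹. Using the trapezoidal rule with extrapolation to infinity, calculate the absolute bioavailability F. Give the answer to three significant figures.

Trapezoidal AUC_0→10 (intramuscular injection):
  [0→4]: (0.0+539.4)/2 × 4 = 1078.8
  [4→5]: (539.4+552.9)/2 × 1 = 546.15
  [5→8]: (552.9+518.1)/2 × 3 = 1606.5
  [8→10]: (518.1+473.0)/2 × 2 = 991.1
  Sum = 4222.55 µg/L·hr
Tail: C_last/k_e = 473.0/0.058 = 8155.172
AUC_0→∞ (intramuscular injection) = 4222.55 + 8155.172 = 12377.722 µg/L·hr
F = (AUC_ev/D_ev)/(AUC_iv/D_iv) = (12377.722/10)/(29600/10) = 1237.7722/2960 = 0.4182

F = 0.418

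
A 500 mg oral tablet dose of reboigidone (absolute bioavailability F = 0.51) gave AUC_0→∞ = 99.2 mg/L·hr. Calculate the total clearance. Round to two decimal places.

CL = 2.57 L/hr

CL = F × Dose / AUC_0→∞
   = 0.51 × 500 / 99.2 = 2.57056 L/hr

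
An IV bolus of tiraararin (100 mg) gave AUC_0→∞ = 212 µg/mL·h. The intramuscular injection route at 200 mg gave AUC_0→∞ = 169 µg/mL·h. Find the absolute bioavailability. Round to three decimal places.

F = 0.399

F = (AUC_ev / D_ev) / (AUC_iv / D_iv)
  = (169/200) / (212/100)
  = 0.845 / 2.12 = 0.3986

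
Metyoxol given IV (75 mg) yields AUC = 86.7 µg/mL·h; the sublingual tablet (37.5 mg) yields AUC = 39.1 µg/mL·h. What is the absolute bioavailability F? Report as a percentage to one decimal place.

F = 90.2%

F = (AUC_ev / D_ev) / (AUC_iv / D_iv)
  = (39.1/37.5) / (86.7/75)
  = 1.04267 / 1.156 = 0.9020
  = 90.20%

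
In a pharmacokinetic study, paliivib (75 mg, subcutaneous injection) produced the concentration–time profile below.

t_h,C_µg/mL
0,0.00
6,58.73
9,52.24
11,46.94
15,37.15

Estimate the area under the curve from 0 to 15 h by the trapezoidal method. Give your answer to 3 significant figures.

Trapezoidal AUC_0→15:
  [0→6]: (0.00+58.73)/2 × 6 = 176.19
  [6→9]: (58.73+52.24)/2 × 3 = 166.455
  [9→11]: (52.24+46.94)/2 × 2 = 99.18
  [11→15]: (46.94+37.15)/2 × 4 = 168.18
  Sum = 610.005 µg/mL·h

AUC = 610 µg/mL·h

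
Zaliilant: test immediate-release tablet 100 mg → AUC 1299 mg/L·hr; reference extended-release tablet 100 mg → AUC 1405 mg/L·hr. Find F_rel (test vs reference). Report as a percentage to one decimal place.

F_rel = (AUC_test/D_test) / (AUC_ref/D_ref)
      = (1299/100) / (1405/100)
      = 12.99 / 14.05 = 0.9246 = 92.46%

F_rel = 92.5%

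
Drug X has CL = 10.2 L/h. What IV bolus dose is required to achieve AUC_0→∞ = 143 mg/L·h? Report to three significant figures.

Dose = 1460 mg

Dose_iv = CL × AUC_0→∞
     = 10.2 × 143 = 1458.6 mg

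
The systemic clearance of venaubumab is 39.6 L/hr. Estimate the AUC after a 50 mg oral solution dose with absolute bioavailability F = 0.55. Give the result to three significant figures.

AUC_0→∞ = F × Dose / CL
        = 0.55 × 50 / 39.6 = 0.694444 mg/L·hr

AUC = 0.694 mg/L·hr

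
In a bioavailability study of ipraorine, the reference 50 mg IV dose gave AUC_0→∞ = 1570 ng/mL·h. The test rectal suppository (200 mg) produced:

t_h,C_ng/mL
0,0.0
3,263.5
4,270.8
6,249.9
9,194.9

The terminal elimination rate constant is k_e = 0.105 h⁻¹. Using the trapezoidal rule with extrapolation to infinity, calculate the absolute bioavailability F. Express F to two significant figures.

Trapezoidal AUC_0→9 (rectal suppository):
  [0→3]: (0.0+263.5)/2 × 3 = 395.25
  [3→4]: (263.5+270.8)/2 × 1 = 267.15
  [4→6]: (270.8+249.9)/2 × 2 = 520.7
  [6→9]: (249.9+194.9)/2 × 3 = 667.2
  Sum = 1850.3 ng/mL·h
Tail: C_last/k_e = 194.9/0.105 = 1856.190
AUC_0→∞ (rectal suppository) = 1850.3 + 1856.190 = 3706.49 ng/mL·h
F = (AUC_ev/D_ev)/(AUC_iv/D_iv) = (3706.49/200)/(1570/50) = 18.53245/31.4 = 0.5902

F = 0.59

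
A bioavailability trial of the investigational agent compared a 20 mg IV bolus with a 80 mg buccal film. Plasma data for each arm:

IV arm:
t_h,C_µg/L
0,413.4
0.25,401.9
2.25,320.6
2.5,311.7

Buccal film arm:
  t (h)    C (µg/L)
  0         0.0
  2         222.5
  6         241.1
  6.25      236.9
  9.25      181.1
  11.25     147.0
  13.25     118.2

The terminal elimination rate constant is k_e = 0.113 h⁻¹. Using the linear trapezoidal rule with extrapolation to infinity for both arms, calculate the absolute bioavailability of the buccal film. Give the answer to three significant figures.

Trapezoidal AUC_0→2.5 (IV):
  [0→0.25]: (413.4+401.9)/2 × 0.25 = 101.9125
  [0.25→2.25]: (401.9+320.6)/2 × 2 = 722.5
  [2.25→2.5]: (320.6+311.7)/2 × 0.25 = 79.0375
  Sum = 903.45 µg/L·h
IV tail: 311.7/0.113 = 2758.407; AUC_iv,0→∞ = 903.45 + 2758.407 = 3661.857 µg/L·h
Trapezoidal AUC_0→13.25 (buccal film):
  [0→2]: (0.0+222.5)/2 × 2 = 222.5
  [2→6]: (222.5+241.1)/2 × 4 = 927.2
  [6→6.25]: (241.1+236.9)/2 × 0.25 = 59.75
  [6.25→9.25]: (236.9+181.1)/2 × 3 = 627.0
  [9.25→11.25]: (181.1+147.0)/2 × 2 = 328.1
  [11.25→13.25]: (147.0+118.2)/2 × 2 = 265.2
  Sum = 2429.75 µg/L·h
buccal film tail: 118.2/0.113 = 1046.018; AUC_ev,0→∞ = 2429.75 + 1046.018 = 3475.768 µg/L·h
F = (AUC_ev/D_ev)/(AUC_iv/D_iv) = (3475.768/80)/(3661.857/20) = 43.4471/183.09285 = 0.2373

F = 0.237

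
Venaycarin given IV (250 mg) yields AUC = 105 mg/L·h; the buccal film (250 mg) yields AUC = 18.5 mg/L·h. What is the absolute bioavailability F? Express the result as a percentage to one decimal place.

F = 17.6%

F = (AUC_ev / D_ev) / (AUC_iv / D_iv)
  = (18.5/250) / (105/250)
  = 0.074 / 0.42 = 0.1762
  = 17.62%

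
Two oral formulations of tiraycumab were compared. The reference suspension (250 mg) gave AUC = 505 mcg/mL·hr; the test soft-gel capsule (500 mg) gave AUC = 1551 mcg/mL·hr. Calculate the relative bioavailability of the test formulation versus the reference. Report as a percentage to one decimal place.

F_rel = 153.6%

F_rel = (AUC_test/D_test) / (AUC_ref/D_ref)
      = (1551/500) / (505/250)
      = 3.102 / 2.02 = 1.5356 = 153.56%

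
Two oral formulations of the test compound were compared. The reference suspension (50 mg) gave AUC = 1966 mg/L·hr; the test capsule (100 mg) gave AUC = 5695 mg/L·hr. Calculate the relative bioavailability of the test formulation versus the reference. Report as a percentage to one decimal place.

F_rel = (AUC_test/D_test) / (AUC_ref/D_ref)
      = (5695/100) / (1966/50)
      = 56.95 / 39.32 = 1.4484 = 144.84%

F_rel = 144.8%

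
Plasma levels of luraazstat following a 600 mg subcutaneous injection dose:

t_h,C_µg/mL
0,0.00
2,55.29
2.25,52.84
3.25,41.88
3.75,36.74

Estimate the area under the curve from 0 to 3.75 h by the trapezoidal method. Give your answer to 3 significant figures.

AUC = 136 µg/mL·h

Trapezoidal AUC_0→3.75:
  [0→2]: (0.00+55.29)/2 × 2 = 55.29
  [2→2.25]: (55.29+52.84)/2 × 0.25 = 13.51625
  [2.25→3.25]: (52.84+41.88)/2 × 1 = 47.36
  [3.25→3.75]: (41.88+36.74)/2 × 0.5 = 19.655
  Sum = 135.82125 µg/mL·h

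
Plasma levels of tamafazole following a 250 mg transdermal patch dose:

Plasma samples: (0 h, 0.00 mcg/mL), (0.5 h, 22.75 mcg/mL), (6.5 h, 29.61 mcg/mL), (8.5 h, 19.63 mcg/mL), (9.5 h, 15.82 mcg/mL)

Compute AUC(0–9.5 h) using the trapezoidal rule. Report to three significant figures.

AUC = 230 mcg/mL·h

Trapezoidal AUC_0→9.5:
  [0→0.5]: (0.00+22.75)/2 × 0.5 = 5.6875
  [0.5→6.5]: (22.75+29.61)/2 × 6 = 157.08
  [6.5→8.5]: (29.61+19.63)/2 × 2 = 49.24
  [8.5→9.5]: (19.63+15.82)/2 × 1 = 17.725
  Sum = 229.7325 mcg/mL·h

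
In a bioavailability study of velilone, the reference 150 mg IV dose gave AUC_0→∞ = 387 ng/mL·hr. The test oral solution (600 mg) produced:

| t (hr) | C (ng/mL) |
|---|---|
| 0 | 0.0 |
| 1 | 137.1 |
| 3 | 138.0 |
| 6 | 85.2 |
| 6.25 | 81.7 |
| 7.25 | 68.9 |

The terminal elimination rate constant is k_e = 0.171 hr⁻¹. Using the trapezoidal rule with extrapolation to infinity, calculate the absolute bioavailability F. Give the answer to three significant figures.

Trapezoidal AUC_0→7.25 (oral solution):
  [0→1]: (0.0+137.1)/2 × 1 = 68.55
  [1→3]: (137.1+138.0)/2 × 2 = 275.1
  [3→6]: (138.0+85.2)/2 × 3 = 334.8
  [6→6.25]: (85.2+81.7)/2 × 0.25 = 20.8625
  [6.25→7.25]: (81.7+68.9)/2 × 1 = 75.3
  Sum = 774.6125 ng/mL·hr
Tail: C_last/k_e = 68.9/0.171 = 402.924
AUC_0→∞ (oral solution) = 774.6125 + 402.924 = 1177.5365 ng/mL·hr
F = (AUC_ev/D_ev)/(AUC_iv/D_iv) = (1177.5365/600)/(387/150) = 1.96256/2.58 = 0.7607

F = 0.761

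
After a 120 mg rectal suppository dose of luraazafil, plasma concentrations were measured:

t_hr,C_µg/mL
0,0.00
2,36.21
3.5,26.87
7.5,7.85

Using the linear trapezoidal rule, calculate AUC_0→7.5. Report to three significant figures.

AUC = 153 µg/mL·hr

Trapezoidal AUC_0→7.5:
  [0→2]: (0.00+36.21)/2 × 2 = 36.21
  [2→3.5]: (36.21+26.87)/2 × 1.5 = 47.31
  [3.5→7.5]: (26.87+7.85)/2 × 4 = 69.44
  Sum = 152.96 µg/mL·hr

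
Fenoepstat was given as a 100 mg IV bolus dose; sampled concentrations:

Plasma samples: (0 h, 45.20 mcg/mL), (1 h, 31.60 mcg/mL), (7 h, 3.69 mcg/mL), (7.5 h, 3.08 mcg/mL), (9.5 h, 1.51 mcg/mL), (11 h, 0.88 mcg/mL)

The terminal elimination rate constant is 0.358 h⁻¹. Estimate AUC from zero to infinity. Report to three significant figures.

AUC = 155 mcg/mL·h

Trapezoidal AUC_0→11:
  [0→1]: (45.20+31.60)/2 × 1 = 38.4
  [1→7]: (31.60+3.69)/2 × 6 = 105.87
  [7→7.5]: (3.69+3.08)/2 × 0.5 = 1.6925
  [7.5→9.5]: (3.08+1.51)/2 × 2 = 4.59
  [9.5→11]: (1.51+0.88)/2 × 1.5 = 1.7925
  Sum = 152.345 mcg/mL·h
Extrapolated tail: C_last / k_e = 0.88 / 0.358 = 2.458
AUC_0→∞ = 152.345 + 2.458 = 154.803 mcg/mL·h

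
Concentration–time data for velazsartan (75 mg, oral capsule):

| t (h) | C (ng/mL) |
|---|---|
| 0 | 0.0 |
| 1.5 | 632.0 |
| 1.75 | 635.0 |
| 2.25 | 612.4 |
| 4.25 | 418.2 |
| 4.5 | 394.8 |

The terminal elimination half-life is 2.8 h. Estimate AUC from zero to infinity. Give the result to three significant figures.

AUC = 3670 ng/mL·h

Trapezoidal AUC_0→4.5:
  [0→1.5]: (0.0+632.0)/2 × 1.5 = 474.0
  [1.5→1.75]: (632.0+635.0)/2 × 0.25 = 158.375
  [1.75→2.25]: (635.0+612.4)/2 × 0.5 = 311.85
  [2.25→4.25]: (612.4+418.2)/2 × 2 = 1030.6
  [4.25→4.5]: (418.2+394.8)/2 × 0.25 = 101.625
  Sum = 2076.45 ng/mL·h
k_e = ln2 / t½ = 0.693147 / 2.8 = 0.2476 h^-1
Extrapolated tail: C_last / k_e = 394.8 / 0.2476 = 1594.507
AUC_0→∞ = 2076.45 + 1594.507 = 3670.957 ng/mL·h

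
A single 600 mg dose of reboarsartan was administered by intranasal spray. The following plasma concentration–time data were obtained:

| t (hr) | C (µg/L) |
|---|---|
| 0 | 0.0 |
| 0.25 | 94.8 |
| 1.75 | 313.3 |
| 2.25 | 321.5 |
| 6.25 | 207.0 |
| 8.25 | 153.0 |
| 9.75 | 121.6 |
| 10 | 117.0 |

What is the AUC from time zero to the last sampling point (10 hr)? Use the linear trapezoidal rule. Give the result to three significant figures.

AUC = 2130 µg/L·hr

Trapezoidal AUC_0→10:
  [0→0.25]: (0.0+94.8)/2 × 0.25 = 11.85
  [0.25→1.75]: (94.8+313.3)/2 × 1.5 = 306.075
  [1.75→2.25]: (313.3+321.5)/2 × 0.5 = 158.7
  [2.25→6.25]: (321.5+207.0)/2 × 4 = 1057.0
  [6.25→8.25]: (207.0+153.0)/2 × 2 = 360.0
  [8.25→9.75]: (153.0+121.6)/2 × 1.5 = 205.95
  [9.75→10]: (121.6+117.0)/2 × 0.25 = 29.825
  Sum = 2129.4 µg/L·hr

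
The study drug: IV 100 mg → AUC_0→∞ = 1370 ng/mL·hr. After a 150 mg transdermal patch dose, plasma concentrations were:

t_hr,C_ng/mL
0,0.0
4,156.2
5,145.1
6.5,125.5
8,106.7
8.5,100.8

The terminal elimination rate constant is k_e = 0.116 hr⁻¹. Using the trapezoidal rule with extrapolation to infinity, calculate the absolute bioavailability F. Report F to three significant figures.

F = 0.857

Trapezoidal AUC_0→8.5 (transdermal patch):
  [0→4]: (0.0+156.2)/2 × 4 = 312.4
  [4→5]: (156.2+145.1)/2 × 1 = 150.65
  [5→6.5]: (145.1+125.5)/2 × 1.5 = 202.95
  [6.5→8]: (125.5+106.7)/2 × 1.5 = 174.15
  [8→8.5]: (106.7+100.8)/2 × 0.5 = 51.875
  Sum = 892.025 ng/mL·hr
Tail: C_last/k_e = 100.8/0.116 = 868.966
AUC_0→∞ (transdermal patch) = 892.025 + 868.966 = 1760.991 ng/mL·hr
F = (AUC_ev/D_ev)/(AUC_iv/D_iv) = (1760.991/150)/(1370/100) = 11.73994/13.7 = 0.8569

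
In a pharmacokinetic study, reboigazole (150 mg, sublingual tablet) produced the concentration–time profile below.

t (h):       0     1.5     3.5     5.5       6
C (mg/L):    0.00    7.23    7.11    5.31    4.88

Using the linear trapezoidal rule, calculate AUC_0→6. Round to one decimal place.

AUC = 34.7 mg/L·h

Trapezoidal AUC_0→6:
  [0→1.5]: (0.00+7.23)/2 × 1.5 = 5.4225
  [1.5→3.5]: (7.23+7.11)/2 × 2 = 14.34
  [3.5→5.5]: (7.11+5.31)/2 × 2 = 12.42
  [5.5→6]: (5.31+4.88)/2 × 0.5 = 2.5475
  Sum = 34.73 mg/L·h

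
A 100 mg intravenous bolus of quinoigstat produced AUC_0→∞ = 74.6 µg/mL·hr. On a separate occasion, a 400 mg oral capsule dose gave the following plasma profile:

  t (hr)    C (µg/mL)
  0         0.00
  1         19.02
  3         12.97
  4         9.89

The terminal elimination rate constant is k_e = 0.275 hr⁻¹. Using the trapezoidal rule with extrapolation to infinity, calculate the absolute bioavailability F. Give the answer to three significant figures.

F = 0.298

Trapezoidal AUC_0→4 (oral capsule):
  [0→1]: (0.00+19.02)/2 × 1 = 9.51
  [1→3]: (19.02+12.97)/2 × 2 = 31.99
  [3→4]: (12.97+9.89)/2 × 1 = 11.43
  Sum = 52.93 µg/mL·hr
Tail: C_last/k_e = 9.89/0.275 = 35.964
AUC_0→∞ (oral capsule) = 52.93 + 35.964 = 88.894 µg/mL·hr
F = (AUC_ev/D_ev)/(AUC_iv/D_iv) = (88.894/400)/(74.6/100) = 0.222235/0.746 = 0.2979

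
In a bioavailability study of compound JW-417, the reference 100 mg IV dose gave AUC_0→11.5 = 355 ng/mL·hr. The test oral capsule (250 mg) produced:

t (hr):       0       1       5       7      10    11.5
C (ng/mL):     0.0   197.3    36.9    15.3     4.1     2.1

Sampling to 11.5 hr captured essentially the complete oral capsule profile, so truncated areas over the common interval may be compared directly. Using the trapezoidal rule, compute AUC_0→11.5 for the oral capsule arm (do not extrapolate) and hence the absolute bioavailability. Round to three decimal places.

Trapezoidal AUC_0→11.5 (oral capsule):
  [0→1]: (0.0+197.3)/2 × 1 = 98.65
  [1→5]: (197.3+36.9)/2 × 4 = 468.4
  [5→7]: (36.9+15.3)/2 × 2 = 52.2
  [7→10]: (15.3+4.1)/2 × 3 = 29.1
  [10→11.5]: (4.1+2.1)/2 × 1.5 = 4.65
  Sum = 653.0 ng/mL·hr
F = (AUC_ev/D_ev)/(AUC_iv/D_iv) = (653.0/250)/(355/100) = 2.612/3.55 = 0.7358

F = 0.736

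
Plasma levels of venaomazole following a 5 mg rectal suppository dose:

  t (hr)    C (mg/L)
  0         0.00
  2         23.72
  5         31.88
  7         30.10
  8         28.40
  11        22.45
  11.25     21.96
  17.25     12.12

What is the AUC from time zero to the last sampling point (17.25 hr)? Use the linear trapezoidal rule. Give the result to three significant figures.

Trapezoidal AUC_0→17.25:
  [0→2]: (0.00+23.72)/2 × 2 = 23.72
  [2→5]: (23.72+31.88)/2 × 3 = 83.4
  [5→7]: (31.88+30.10)/2 × 2 = 61.98
  [7→8]: (30.10+28.40)/2 × 1 = 29.25
  [8→11]: (28.40+22.45)/2 × 3 = 76.275
  [11→11.25]: (22.45+21.96)/2 × 0.25 = 5.55125
  [11.25→17.25]: (21.96+12.12)/2 × 6 = 102.24
  Sum = 382.41625 mg/L·hr

AUC = 382 mg/L·hr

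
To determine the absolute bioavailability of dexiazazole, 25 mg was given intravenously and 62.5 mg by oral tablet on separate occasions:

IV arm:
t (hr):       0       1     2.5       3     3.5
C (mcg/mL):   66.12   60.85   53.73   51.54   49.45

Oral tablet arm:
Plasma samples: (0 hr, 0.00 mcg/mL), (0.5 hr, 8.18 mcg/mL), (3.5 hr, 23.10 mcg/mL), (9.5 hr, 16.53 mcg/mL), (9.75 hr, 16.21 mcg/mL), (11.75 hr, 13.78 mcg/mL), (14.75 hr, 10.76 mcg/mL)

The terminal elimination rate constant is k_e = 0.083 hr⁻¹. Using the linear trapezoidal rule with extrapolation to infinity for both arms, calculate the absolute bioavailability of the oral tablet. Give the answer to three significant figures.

Trapezoidal AUC_0→3.5 (IV):
  [0→1]: (66.12+60.85)/2 × 1 = 63.485
  [1→2.5]: (60.85+53.73)/2 × 1.5 = 85.935
  [2.5→3]: (53.73+51.54)/2 × 0.5 = 26.3175
  [3→3.5]: (51.54+49.45)/2 × 0.5 = 25.2475
  Sum = 200.985 mcg/mL·hr
IV tail: 49.45/0.083 = 595.783; AUC_iv,0→∞ = 200.985 + 595.783 = 796.768 mcg/mL·hr
Trapezoidal AUC_0→14.75 (oral tablet):
  [0→0.5]: (0.00+8.18)/2 × 0.5 = 2.045
  [0.5→3.5]: (8.18+23.10)/2 × 3 = 46.92
  [3.5→9.5]: (23.10+16.53)/2 × 6 = 118.89
  [9.5→9.75]: (16.53+16.21)/2 × 0.25 = 4.0925
  [9.75→11.75]: (16.21+13.78)/2 × 2 = 29.99
  [11.75→14.75]: (13.78+10.76)/2 × 3 = 36.81
  Sum = 238.7475 mcg/mL·hr
oral tablet tail: 10.76/0.083 = 129.639; AUC_ev,0→∞ = 238.7475 + 129.639 = 368.3865 mcg/mL·hr
F = (AUC_ev/D_ev)/(AUC_iv/D_iv) = (368.3865/62.5)/(796.768/25) = 5.894184/31.87072 = 0.1849

F = 0.185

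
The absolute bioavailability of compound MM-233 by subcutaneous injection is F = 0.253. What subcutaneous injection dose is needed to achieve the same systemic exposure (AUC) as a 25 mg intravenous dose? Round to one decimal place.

D_subcutaneous = 98.8 mg

For equal systemic exposure: F × D_ev = D_iv
D_ev = D_iv / F = 25 / 0.253 = 98.8142 mg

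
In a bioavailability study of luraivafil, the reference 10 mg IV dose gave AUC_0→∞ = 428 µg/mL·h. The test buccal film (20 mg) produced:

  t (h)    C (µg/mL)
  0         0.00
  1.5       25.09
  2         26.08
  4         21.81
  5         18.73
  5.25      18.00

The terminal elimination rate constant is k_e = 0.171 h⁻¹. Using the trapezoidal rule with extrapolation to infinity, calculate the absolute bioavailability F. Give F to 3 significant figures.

Trapezoidal AUC_0→5.25 (buccal film):
  [0→1.5]: (0.00+25.09)/2 × 1.5 = 18.8175
  [1.5→2]: (25.09+26.08)/2 × 0.5 = 12.7925
  [2→4]: (26.08+21.81)/2 × 2 = 47.89
  [4→5]: (21.81+18.73)/2 × 1 = 20.27
  [5→5.25]: (18.73+18.00)/2 × 0.25 = 4.59125
  Sum = 104.36125 µg/mL·h
Tail: C_last/k_e = 18.00/0.171 = 105.263
AUC_0→∞ (buccal film) = 104.36125 + 105.263 = 209.62425 µg/mL·h
F = (AUC_ev/D_ev)/(AUC_iv/D_iv) = (209.62425/20)/(428/10) = 10.4812/42.8 = 0.2449

F = 0.245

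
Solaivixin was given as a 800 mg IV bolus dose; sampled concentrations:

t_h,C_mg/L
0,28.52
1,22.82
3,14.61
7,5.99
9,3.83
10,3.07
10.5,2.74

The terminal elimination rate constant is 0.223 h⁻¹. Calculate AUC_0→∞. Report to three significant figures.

Trapezoidal AUC_0→10.5:
  [0→1]: (28.52+22.82)/2 × 1 = 25.67
  [1→3]: (22.82+14.61)/2 × 2 = 37.43
  [3→7]: (14.61+5.99)/2 × 4 = 41.2
  [7→9]: (5.99+3.83)/2 × 2 = 9.82
  [9→10]: (3.83+3.07)/2 × 1 = 3.45
  [10→10.5]: (3.07+2.74)/2 × 0.5 = 1.4525
  Sum = 119.0225 mg/L·h
Extrapolated tail: C_last / k_e = 2.74 / 0.223 = 12.287
AUC_0→∞ = 119.0225 + 12.287 = 131.3095 mg/L·h

AUC = 131 mg/L·h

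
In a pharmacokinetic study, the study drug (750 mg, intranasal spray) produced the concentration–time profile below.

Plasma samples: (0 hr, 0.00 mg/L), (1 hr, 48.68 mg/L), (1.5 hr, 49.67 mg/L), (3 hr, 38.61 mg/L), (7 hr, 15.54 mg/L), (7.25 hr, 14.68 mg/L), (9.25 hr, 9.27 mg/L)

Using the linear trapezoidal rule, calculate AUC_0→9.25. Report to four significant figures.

Trapezoidal AUC_0→9.25:
  [0→1]: (0.00+48.68)/2 × 1 = 24.34
  [1→1.5]: (48.68+49.67)/2 × 0.5 = 24.5875
  [1.5→3]: (49.67+38.61)/2 × 1.5 = 66.21
  [3→7]: (38.61+15.54)/2 × 4 = 108.3
  [7→7.25]: (15.54+14.68)/2 × 0.25 = 3.7775
  [7.25→9.25]: (14.68+9.27)/2 × 2 = 23.95
  Sum = 251.165 mg/L·hr

AUC = 251.2 mg/L·hr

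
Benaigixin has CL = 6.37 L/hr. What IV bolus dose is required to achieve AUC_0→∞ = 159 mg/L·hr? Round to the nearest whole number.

Dose_iv = CL × AUC_0→∞
     = 6.37 × 159 = 1012.83 mg

Dose = 1013 mg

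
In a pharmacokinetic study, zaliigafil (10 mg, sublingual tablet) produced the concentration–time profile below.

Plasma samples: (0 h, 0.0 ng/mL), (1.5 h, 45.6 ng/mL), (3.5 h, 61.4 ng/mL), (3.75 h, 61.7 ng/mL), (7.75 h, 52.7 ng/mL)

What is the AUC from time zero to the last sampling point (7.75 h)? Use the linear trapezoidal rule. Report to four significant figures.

AUC = 385.4 ng/mL·h

Trapezoidal AUC_0→7.75:
  [0→1.5]: (0.0+45.6)/2 × 1.5 = 34.2
  [1.5→3.5]: (45.6+61.4)/2 × 2 = 107.0
  [3.5→3.75]: (61.4+61.7)/2 × 0.25 = 15.3875
  [3.75→7.75]: (61.7+52.7)/2 × 4 = 228.8
  Sum = 385.3875 ng/mL·h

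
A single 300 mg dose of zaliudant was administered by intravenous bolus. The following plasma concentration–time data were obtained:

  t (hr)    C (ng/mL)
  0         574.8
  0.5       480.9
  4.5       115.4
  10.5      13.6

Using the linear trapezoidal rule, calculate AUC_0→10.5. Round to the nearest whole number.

AUC = 1844 ng/mL·hr

Trapezoidal AUC_0→10.5:
  [0→0.5]: (574.8+480.9)/2 × 0.5 = 263.925
  [0.5→4.5]: (480.9+115.4)/2 × 4 = 1192.6
  [4.5→10.5]: (115.4+13.6)/2 × 6 = 387.0
  Sum = 1843.525 ng/mL·hr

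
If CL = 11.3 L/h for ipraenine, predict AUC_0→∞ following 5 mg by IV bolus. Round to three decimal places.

AUC_0→∞ = Dose_iv / CL
        = 5 / 11.3 = 0.442478 mg/L·h

AUC = 0.442 mg/L·h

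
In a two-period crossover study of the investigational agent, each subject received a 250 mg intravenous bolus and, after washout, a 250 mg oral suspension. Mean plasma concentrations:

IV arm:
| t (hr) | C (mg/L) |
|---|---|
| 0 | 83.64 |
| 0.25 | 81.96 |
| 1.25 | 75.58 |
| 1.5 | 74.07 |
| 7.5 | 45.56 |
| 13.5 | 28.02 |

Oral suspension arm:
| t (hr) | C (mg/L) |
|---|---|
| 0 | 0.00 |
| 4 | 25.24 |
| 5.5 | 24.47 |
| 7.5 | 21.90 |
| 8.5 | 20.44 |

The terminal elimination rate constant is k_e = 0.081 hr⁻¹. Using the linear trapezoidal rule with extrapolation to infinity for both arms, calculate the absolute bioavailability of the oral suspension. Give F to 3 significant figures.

Trapezoidal AUC_0→13.5 (IV):
  [0→0.25]: (83.64+81.96)/2 × 0.25 = 20.7
  [0.25→1.25]: (81.96+75.58)/2 × 1 = 78.77
  [1.25→1.5]: (75.58+74.07)/2 × 0.25 = 18.70625
  [1.5→7.5]: (74.07+45.56)/2 × 6 = 358.89
  [7.5→13.5]: (45.56+28.02)/2 × 6 = 220.74
  Sum = 697.80625 mg/L·hr
IV tail: 28.02/0.081 = 345.926; AUC_iv,0→∞ = 697.80625 + 345.926 = 1043.73225 mg/L·hr
Trapezoidal AUC_0→8.5 (oral suspension):
  [0→4]: (0.00+25.24)/2 × 4 = 50.48
  [4→5.5]: (25.24+24.47)/2 × 1.5 = 37.2825
  [5.5→7.5]: (24.47+21.90)/2 × 2 = 46.37
  [7.5→8.5]: (21.90+20.44)/2 × 1 = 21.17
  Sum = 155.3025 mg/L·hr
oral suspension tail: 20.44/0.081 = 252.346; AUC_ev,0→∞ = 155.3025 + 252.346 = 407.6485 mg/L·hr
F = (AUC_ev/D_ev)/(AUC_iv/D_iv) = (407.6485/250)/(1043.73225/250) = 1.630594/4.174929 = 0.3906

F = 0.391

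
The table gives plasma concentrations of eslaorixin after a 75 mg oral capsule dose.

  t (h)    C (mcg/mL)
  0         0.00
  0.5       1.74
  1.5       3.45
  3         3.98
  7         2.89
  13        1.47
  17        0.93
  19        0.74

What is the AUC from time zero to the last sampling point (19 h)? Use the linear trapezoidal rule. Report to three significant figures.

AUC = 41.9 mcg/mL·h

Trapezoidal AUC_0→19:
  [0→0.5]: (0.00+1.74)/2 × 0.5 = 0.435
  [0.5→1.5]: (1.74+3.45)/2 × 1 = 2.595
  [1.5→3]: (3.45+3.98)/2 × 1.5 = 5.5725
  [3→7]: (3.98+2.89)/2 × 4 = 13.74
  [7→13]: (2.89+1.47)/2 × 6 = 13.08
  [13→17]: (1.47+0.93)/2 × 4 = 4.8
  [17→19]: (0.93+0.74)/2 × 2 = 1.67
  Sum = 41.8925 mcg/mL·h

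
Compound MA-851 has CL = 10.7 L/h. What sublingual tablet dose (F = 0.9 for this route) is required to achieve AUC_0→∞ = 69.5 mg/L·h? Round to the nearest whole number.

Dose = CL × AUC_0→∞ / F
     = 10.7 × 69.5 / 0.9 = 826.278 mg

Dose = 826 mg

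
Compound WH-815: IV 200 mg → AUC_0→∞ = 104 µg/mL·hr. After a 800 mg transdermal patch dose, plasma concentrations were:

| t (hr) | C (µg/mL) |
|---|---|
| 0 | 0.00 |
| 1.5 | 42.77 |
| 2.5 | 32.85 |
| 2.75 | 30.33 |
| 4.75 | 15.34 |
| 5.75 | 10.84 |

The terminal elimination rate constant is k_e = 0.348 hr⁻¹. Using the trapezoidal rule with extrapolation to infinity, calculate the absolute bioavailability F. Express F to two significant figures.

Trapezoidal AUC_0→5.75 (transdermal patch):
  [0→1.5]: (0.00+42.77)/2 × 1.5 = 32.0775
  [1.5→2.5]: (42.77+32.85)/2 × 1 = 37.81
  [2.5→2.75]: (32.85+30.33)/2 × 0.25 = 7.8975
  [2.75→4.75]: (30.33+15.34)/2 × 2 = 45.67
  [4.75→5.75]: (15.34+10.84)/2 × 1 = 13.09
  Sum = 136.545 µg/mL·hr
Tail: C_last/k_e = 10.84/0.348 = 31.149
AUC_0→∞ (transdermal patch) = 136.545 + 31.149 = 167.694 µg/mL·hr
F = (AUC_ev/D_ev)/(AUC_iv/D_iv) = (167.694/800)/(104/200) = 0.2096175/0.52 = 0.4031

F = 0.40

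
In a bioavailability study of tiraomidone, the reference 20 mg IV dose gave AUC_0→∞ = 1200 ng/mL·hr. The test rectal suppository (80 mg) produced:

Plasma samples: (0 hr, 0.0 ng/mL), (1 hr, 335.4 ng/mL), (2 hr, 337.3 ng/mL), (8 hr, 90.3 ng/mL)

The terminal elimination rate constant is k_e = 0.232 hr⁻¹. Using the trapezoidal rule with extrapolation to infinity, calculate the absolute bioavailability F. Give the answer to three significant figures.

Trapezoidal AUC_0→8 (rectal suppository):
  [0→1]: (0.0+335.4)/2 × 1 = 167.7
  [1→2]: (335.4+337.3)/2 × 1 = 336.35
  [2→8]: (337.3+90.3)/2 × 6 = 1282.8
  Sum = 1786.85 ng/mL·hr
Tail: C_last/k_e = 90.3/0.232 = 389.224
AUC_0→∞ (rectal suppository) = 1786.85 + 389.224 = 2176.074 ng/mL·hr
F = (AUC_ev/D_ev)/(AUC_iv/D_iv) = (2176.074/80)/(1200/20) = 27.200925/60 = 0.4533

F = 0.453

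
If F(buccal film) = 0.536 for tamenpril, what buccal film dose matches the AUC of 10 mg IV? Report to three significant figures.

For equal systemic exposure: F × D_ev = D_iv
D_ev = D_iv / F = 10 / 0.536 = 18.6567 mg

D_buccal = 18.7 mg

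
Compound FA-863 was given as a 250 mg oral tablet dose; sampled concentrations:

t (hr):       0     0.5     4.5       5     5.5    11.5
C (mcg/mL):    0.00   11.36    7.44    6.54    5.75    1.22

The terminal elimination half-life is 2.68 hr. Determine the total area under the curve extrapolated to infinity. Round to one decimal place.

AUC = 72.6 mcg/mL·hr

Trapezoidal AUC_0→11.5:
  [0→0.5]: (0.00+11.36)/2 × 0.5 = 2.84
  [0.5→4.5]: (11.36+7.44)/2 × 4 = 37.6
  [4.5→5]: (7.44+6.54)/2 × 0.5 = 3.495
  [5→5.5]: (6.54+5.75)/2 × 0.5 = 3.0725
  [5.5→11.5]: (5.75+1.22)/2 × 6 = 20.91
  Sum = 67.9175 mcg/mL·hr
k_e = ln2 / t½ = 0.693147 / 2.68 = 0.2586 hr^-1
Extrapolated tail: C_last / k_e = 1.22 / 0.2586 = 4.718
AUC_0→∞ = 67.9175 + 4.718 = 72.6355 mcg/mL·hr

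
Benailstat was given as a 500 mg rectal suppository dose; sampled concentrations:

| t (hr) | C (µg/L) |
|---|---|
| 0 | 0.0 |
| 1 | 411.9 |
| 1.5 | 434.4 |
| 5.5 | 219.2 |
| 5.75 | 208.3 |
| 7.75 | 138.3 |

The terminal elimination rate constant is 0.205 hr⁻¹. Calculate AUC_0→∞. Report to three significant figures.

AUC = 2800 µg/L·hr

Trapezoidal AUC_0→7.75:
  [0→1]: (0.0+411.9)/2 × 1 = 205.95
  [1→1.5]: (411.9+434.4)/2 × 0.5 = 211.575
  [1.5→5.5]: (434.4+219.2)/2 × 4 = 1307.2
  [5.5→5.75]: (219.2+208.3)/2 × 0.25 = 53.4375
  [5.75→7.75]: (208.3+138.3)/2 × 2 = 346.6
  Sum = 2124.7625 µg/L·hr
Extrapolated tail: C_last / k_e = 138.3 / 0.205 = 674.634
AUC_0→∞ = 2124.7625 + 674.634 = 2799.3965 µg/L·hr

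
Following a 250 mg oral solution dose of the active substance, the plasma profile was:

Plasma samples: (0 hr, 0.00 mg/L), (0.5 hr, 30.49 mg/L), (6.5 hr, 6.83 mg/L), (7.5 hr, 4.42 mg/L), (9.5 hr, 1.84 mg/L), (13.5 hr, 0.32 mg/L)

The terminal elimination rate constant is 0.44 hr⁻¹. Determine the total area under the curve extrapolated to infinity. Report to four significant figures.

AUC = 136.5 mg/L·hr

Trapezoidal AUC_0→13.5:
  [0→0.5]: (0.00+30.49)/2 × 0.5 = 7.6225
  [0.5→6.5]: (30.49+6.83)/2 × 6 = 111.96
  [6.5→7.5]: (6.83+4.42)/2 × 1 = 5.625
  [7.5→9.5]: (4.42+1.84)/2 × 2 = 6.26
  [9.5→13.5]: (1.84+0.32)/2 × 4 = 4.32
  Sum = 135.7875 mg/L·hr
Extrapolated tail: C_last / k_e = 0.32 / 0.44 = 0.727
AUC_0→∞ = 135.7875 + 0.727 = 136.5145 mg/L·hr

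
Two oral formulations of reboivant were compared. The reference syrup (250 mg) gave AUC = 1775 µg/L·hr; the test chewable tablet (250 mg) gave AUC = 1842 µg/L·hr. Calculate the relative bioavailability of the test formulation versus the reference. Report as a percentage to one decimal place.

F_rel = 103.8%

F_rel = (AUC_test/D_test) / (AUC_ref/D_ref)
      = (1842/250) / (1775/250)
      = 7.368 / 7.1 = 1.0377 = 103.77%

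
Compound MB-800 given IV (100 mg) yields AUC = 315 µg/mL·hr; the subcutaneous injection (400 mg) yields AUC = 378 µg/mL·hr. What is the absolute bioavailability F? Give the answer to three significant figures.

F = (AUC_ev / D_ev) / (AUC_iv / D_iv)
  = (378/400) / (315/100)
  = 0.945 / 3.15 = 0.3000

F = 0.300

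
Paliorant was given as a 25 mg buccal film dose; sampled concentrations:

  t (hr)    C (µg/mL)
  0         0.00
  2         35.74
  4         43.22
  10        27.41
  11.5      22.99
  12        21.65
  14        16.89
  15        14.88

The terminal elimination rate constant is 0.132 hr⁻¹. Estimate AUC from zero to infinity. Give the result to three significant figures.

AUC = 543 µg/mL·hr

Trapezoidal AUC_0→15:
  [0→2]: (0.00+35.74)/2 × 2 = 35.74
  [2→4]: (35.74+43.22)/2 × 2 = 78.96
  [4→10]: (43.22+27.41)/2 × 6 = 211.89
  [10→11.5]: (27.41+22.99)/2 × 1.5 = 37.8
  [11.5→12]: (22.99+21.65)/2 × 0.5 = 11.16
  [12→14]: (21.65+16.89)/2 × 2 = 38.54
  [14→15]: (16.89+14.88)/2 × 1 = 15.885
  Sum = 429.975 µg/mL·hr
Extrapolated tail: C_last / k_e = 14.88 / 0.132 = 112.727
AUC_0→∞ = 429.975 + 112.727 = 542.702 µg/mL·hr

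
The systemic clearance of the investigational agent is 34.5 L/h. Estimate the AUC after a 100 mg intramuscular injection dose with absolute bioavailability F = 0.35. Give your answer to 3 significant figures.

AUC = 1.01 mg/L·h

AUC_0→∞ = F × Dose / CL
        = 0.35 × 100 / 34.5 = 1.01449 mg/L·h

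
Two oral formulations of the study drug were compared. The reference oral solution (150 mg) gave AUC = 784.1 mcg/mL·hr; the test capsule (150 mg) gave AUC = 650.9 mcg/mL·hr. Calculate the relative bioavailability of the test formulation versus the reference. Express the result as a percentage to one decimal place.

F_rel = 83.0%

F_rel = (AUC_test/D_test) / (AUC_ref/D_ref)
      = (650.9/150) / (784.1/150)
      = 4.33933 / 5.22733 = 0.8301 = 83.01%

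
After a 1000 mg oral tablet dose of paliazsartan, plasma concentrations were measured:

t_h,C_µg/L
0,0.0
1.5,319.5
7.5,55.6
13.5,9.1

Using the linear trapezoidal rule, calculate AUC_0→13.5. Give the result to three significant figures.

Trapezoidal AUC_0→13.5:
  [0→1.5]: (0.0+319.5)/2 × 1.5 = 239.625
  [1.5→7.5]: (319.5+55.6)/2 × 6 = 1125.3
  [7.5→13.5]: (55.6+9.1)/2 × 6 = 194.1
  Sum = 1559.025 µg/L·h

AUC = 1560 µg/L·h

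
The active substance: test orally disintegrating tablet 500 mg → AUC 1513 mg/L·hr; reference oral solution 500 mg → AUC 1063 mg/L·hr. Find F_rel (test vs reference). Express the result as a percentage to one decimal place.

F_rel = 142.3%

F_rel = (AUC_test/D_test) / (AUC_ref/D_ref)
      = (1513/500) / (1063/500)
      = 3.026 / 2.126 = 1.4233 = 142.33%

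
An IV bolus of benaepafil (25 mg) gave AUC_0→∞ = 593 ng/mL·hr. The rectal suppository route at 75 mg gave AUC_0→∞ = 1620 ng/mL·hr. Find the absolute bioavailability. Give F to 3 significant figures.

F = (AUC_ev / D_ev) / (AUC_iv / D_iv)
  = (1620/75) / (593/25)
  = 21.6 / 23.72 = 0.9106

F = 0.911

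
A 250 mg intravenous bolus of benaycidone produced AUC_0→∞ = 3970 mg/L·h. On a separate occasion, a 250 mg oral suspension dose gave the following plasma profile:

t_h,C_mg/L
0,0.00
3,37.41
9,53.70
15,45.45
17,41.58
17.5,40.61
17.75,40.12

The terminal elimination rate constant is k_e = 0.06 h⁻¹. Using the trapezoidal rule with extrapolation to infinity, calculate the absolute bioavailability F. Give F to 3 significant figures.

Trapezoidal AUC_0→17.75 (oral suspension):
  [0→3]: (0.00+37.41)/2 × 3 = 56.115
  [3→9]: (37.41+53.70)/2 × 6 = 273.33
  [9→15]: (53.70+45.45)/2 × 6 = 297.45
  [15→17]: (45.45+41.58)/2 × 2 = 87.03
  [17→17.5]: (41.58+40.61)/2 × 0.5 = 20.5475
  [17.5→17.75]: (40.61+40.12)/2 × 0.25 = 10.09125
  Sum = 744.56375 mg/L·h
Tail: C_last/k_e = 40.12/0.06 = 668.667
AUC_0→∞ (oral suspension) = 744.56375 + 668.667 = 1413.23075 mg/L·h
F = (AUC_ev/D_ev)/(AUC_iv/D_iv) = (1413.23075/250)/(3970/250) = 5.652923/15.88 = 0.3560

F = 0.356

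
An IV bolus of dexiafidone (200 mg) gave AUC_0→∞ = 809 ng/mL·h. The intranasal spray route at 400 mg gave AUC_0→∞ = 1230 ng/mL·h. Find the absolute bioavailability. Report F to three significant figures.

F = 0.760

F = (AUC_ev / D_ev) / (AUC_iv / D_iv)
  = (1230/400) / (809/200)
  = 3.075 / 4.045 = 0.7602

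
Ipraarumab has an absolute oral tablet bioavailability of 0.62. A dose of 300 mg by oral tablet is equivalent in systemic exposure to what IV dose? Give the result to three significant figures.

D_iv = 186 mg

Systemic exposure from an extravascular dose = F × D_ev, so the equivalent IV dose is F × D_ev.
D_iv = F × D_ev = 0.62 × 300 = 186 mg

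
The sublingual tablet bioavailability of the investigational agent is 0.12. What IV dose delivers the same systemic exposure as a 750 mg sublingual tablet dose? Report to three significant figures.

Systemic exposure from an extravascular dose = F × D_ev, so the equivalent IV dose is F × D_ev.
D_iv = F × D_ev = 0.12 × 750 = 90 mg

D_iv = 90.0 mg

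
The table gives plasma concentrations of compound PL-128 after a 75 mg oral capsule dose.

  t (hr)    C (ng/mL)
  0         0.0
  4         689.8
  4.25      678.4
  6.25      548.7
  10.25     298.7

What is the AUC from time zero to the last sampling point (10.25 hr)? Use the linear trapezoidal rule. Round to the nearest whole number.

AUC = 4473 ng/mL·hr

Trapezoidal AUC_0→10.25:
  [0→4]: (0.0+689.8)/2 × 4 = 1379.6
  [4→4.25]: (689.8+678.4)/2 × 0.25 = 171.025
  [4.25→6.25]: (678.4+548.7)/2 × 2 = 1227.1
  [6.25→10.25]: (548.7+298.7)/2 × 4 = 1694.8
  Sum = 4472.525 ng/mL·hr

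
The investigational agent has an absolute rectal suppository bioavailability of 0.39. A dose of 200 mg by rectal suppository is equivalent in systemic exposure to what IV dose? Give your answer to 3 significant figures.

D_iv = 78.0 mg

Systemic exposure from an extravascular dose = F × D_ev, so the equivalent IV dose is F × D_ev.
D_iv = F × D_ev = 0.39 × 200 = 78 mg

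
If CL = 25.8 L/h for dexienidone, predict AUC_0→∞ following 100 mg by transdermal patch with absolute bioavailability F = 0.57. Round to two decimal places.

AUC = 2.21 mg/L·h

AUC_0→∞ = F × Dose / CL
        = 0.57 × 100 / 25.8 = 2.2093 mg/L·h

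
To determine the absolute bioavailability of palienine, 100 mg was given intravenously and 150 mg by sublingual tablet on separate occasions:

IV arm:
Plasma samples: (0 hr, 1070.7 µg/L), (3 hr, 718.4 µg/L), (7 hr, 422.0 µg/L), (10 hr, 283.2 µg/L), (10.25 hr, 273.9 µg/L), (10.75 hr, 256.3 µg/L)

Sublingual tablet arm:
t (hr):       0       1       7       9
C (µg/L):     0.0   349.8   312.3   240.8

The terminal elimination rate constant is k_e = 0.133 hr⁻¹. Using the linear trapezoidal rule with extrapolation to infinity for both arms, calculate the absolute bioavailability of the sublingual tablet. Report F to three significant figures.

Trapezoidal AUC_0→10.75 (IV):
  [0→3]: (1070.7+718.4)/2 × 3 = 2683.65
  [3→7]: (718.4+422.0)/2 × 4 = 2280.8
  [7→10]: (422.0+283.2)/2 × 3 = 1057.8
  [10→10.25]: (283.2+273.9)/2 × 0.25 = 69.6375
  [10.25→10.75]: (273.9+256.3)/2 × 0.5 = 132.55
  Sum = 6224.4375 µg/L·hr
IV tail: 256.3/0.133 = 1927.068; AUC_iv,0→∞ = 6224.4375 + 1927.068 = 8151.5055 µg/L·hr
Trapezoidal AUC_0→9 (sublingual tablet):
  [0→1]: (0.0+349.8)/2 × 1 = 174.9
  [1→7]: (349.8+312.3)/2 × 6 = 1986.3
  [7→9]: (312.3+240.8)/2 × 2 = 553.1
  Sum = 2714.3 µg/L·hr
sublingual tablet tail: 240.8/0.133 = 1810.526; AUC_ev,0→∞ = 2714.3 + 1810.526 = 4524.826 µg/L·hr
F = (AUC_ev/D_ev)/(AUC_iv/D_iv) = (4524.826/150)/(8151.5055/100) = 30.1655/81.515055 = 0.3701

F = 0.370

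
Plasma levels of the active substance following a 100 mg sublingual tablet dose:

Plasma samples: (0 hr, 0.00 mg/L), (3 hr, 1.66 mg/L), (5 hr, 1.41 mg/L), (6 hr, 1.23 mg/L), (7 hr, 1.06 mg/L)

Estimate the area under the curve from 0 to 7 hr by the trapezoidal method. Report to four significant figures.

Trapezoidal AUC_0→7:
  [0→3]: (0.00+1.66)/2 × 3 = 2.49
  [3→5]: (1.66+1.41)/2 × 2 = 3.07
  [5→6]: (1.41+1.23)/2 × 1 = 1.32
  [6→7]: (1.23+1.06)/2 × 1 = 1.145
  Sum = 8.025 mg/L·hr

AUC = 8.025 mg/L·hr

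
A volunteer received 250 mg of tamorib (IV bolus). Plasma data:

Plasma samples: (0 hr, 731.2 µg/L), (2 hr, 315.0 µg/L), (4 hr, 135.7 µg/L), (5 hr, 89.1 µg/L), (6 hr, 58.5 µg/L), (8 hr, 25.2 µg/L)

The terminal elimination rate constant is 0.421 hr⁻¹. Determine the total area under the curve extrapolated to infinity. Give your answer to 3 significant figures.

AUC = 1830 µg/L·hr

Trapezoidal AUC_0→8:
  [0→2]: (731.2+315.0)/2 × 2 = 1046.2
  [2→4]: (315.0+135.7)/2 × 2 = 450.7
  [4→5]: (135.7+89.1)/2 × 1 = 112.4
  [5→6]: (89.1+58.5)/2 × 1 = 73.8
  [6→8]: (58.5+25.2)/2 × 2 = 83.7
  Sum = 1766.8 µg/L·hr
Extrapolated tail: C_last / k_e = 25.2 / 0.421 = 59.857
AUC_0→∞ = 1766.8 + 59.857 = 1826.657 µg/L·hr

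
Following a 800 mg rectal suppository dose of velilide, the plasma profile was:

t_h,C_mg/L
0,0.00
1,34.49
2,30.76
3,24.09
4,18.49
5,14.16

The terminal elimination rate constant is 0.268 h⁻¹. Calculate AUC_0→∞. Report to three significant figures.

AUC = 168 mg/L·h

Trapezoidal AUC_0→5:
  [0→1]: (0.00+34.49)/2 × 1 = 17.245
  [1→2]: (34.49+30.76)/2 × 1 = 32.625
  [2→3]: (30.76+24.09)/2 × 1 = 27.425
  [3→4]: (24.09+18.49)/2 × 1 = 21.29
  [4→5]: (18.49+14.16)/2 × 1 = 16.325
  Sum = 114.91 mg/L·h
Extrapolated tail: C_last / k_e = 14.16 / 0.268 = 52.836
AUC_0→∞ = 114.91 + 52.836 = 167.746 mg/L·h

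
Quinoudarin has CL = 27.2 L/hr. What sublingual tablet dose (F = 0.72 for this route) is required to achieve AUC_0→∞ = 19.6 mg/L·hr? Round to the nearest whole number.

Dose = 740 mg

Dose = CL × AUC_0→∞ / F
     = 27.2 × 19.6 / 0.72 = 740.444 mg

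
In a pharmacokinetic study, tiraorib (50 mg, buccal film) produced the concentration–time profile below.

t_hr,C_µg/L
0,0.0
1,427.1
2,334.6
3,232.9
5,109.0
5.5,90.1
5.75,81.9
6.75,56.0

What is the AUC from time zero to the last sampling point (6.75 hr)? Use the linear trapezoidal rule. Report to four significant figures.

AUC = 1360 µg/L·hr

Trapezoidal AUC_0→6.75:
  [0→1]: (0.0+427.1)/2 × 1 = 213.55
  [1→2]: (427.1+334.6)/2 × 1 = 380.85
  [2→3]: (334.6+232.9)/2 × 1 = 283.75
  [3→5]: (232.9+109.0)/2 × 2 = 341.9
  [5→5.5]: (109.0+90.1)/2 × 0.5 = 49.775
  [5.5→5.75]: (90.1+81.9)/2 × 0.25 = 21.5
  [5.75→6.75]: (81.9+56.0)/2 × 1 = 68.95
  Sum = 1360.275 µg/L·hr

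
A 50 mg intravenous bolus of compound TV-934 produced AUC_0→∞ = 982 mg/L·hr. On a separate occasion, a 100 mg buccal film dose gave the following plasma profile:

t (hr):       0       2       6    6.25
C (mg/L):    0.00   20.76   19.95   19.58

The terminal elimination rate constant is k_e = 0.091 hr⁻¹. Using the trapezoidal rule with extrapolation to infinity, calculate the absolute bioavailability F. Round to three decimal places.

F = 0.164

Trapezoidal AUC_0→6.25 (buccal film):
  [0→2]: (0.00+20.76)/2 × 2 = 20.76
  [2→6]: (20.76+19.95)/2 × 4 = 81.42
  [6→6.25]: (19.95+19.58)/2 × 0.25 = 4.94125
  Sum = 107.12125 mg/L·hr
Tail: C_last/k_e = 19.58/0.091 = 215.165
AUC_0→∞ (buccal film) = 107.12125 + 215.165 = 322.28625 mg/L·hr
F = (AUC_ev/D_ev)/(AUC_iv/D_iv) = (322.28625/100)/(982/50) = 3.2228625/19.64 = 0.1641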